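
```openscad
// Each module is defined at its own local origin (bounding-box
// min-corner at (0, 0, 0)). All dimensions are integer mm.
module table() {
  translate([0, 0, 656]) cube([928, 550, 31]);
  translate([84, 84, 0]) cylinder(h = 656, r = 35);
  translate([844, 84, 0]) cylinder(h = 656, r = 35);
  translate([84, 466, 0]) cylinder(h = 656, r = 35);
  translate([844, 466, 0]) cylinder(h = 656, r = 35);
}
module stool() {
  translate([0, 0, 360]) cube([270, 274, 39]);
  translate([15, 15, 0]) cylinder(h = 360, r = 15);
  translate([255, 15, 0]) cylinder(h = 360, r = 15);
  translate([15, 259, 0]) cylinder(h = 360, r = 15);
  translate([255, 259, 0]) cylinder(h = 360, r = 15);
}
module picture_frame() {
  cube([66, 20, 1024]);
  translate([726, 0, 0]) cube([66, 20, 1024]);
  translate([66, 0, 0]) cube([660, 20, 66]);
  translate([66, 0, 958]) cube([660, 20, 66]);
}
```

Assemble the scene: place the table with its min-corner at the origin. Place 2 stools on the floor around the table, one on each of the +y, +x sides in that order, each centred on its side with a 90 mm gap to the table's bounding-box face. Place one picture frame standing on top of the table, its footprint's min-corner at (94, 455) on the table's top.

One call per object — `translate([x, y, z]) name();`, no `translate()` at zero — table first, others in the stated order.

table();
translate([329, 640, 0]) stool();
translate([1018, 138, 0]) stool();
translate([94, 455, 687]) picture_frame();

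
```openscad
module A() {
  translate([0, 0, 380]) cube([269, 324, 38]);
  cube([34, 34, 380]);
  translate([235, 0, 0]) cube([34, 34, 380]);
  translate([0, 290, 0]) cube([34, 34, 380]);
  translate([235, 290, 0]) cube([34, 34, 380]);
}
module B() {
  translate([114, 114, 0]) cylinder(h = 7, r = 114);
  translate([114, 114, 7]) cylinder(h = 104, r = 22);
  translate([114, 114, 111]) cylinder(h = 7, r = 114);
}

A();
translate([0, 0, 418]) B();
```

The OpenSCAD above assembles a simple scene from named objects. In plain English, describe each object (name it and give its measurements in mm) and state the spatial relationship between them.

A is a four-legged stool. The seat is 269×324 mm, 38 mm thick, top at z = 418 mm. It stands on four square legs, each 34×34 mm in cross-section, from z = 0 to the seat underside, each flush with a corner of the seat.

B is a spool: two coaxial disc flanges of radius 114 mm and thickness 7 mm, joined by a core cylinder of radius 22 mm and height 104 mm. The lower flange rests on z = 0 and the three cylinders share a vertical axis.

The spool is on top of the stool.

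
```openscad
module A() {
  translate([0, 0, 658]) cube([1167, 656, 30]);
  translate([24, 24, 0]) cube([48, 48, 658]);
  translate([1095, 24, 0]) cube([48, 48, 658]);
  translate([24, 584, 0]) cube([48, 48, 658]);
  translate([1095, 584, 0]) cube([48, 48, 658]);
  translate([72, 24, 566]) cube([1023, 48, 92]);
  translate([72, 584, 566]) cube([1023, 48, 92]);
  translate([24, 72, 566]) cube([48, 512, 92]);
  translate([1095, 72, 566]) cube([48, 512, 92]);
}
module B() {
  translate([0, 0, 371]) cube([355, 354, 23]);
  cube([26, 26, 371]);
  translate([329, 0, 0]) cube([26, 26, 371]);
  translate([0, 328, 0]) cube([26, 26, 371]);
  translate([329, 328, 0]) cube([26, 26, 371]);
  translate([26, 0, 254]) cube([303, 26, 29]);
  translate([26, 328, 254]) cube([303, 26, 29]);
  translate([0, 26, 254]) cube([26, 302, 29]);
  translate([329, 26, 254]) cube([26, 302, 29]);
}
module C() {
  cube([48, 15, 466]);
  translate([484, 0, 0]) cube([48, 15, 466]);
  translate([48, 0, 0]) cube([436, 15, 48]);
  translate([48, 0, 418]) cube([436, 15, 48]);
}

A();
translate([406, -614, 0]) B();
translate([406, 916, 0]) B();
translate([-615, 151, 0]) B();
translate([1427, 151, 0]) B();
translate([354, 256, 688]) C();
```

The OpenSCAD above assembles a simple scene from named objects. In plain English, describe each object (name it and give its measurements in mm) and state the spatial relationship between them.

A is a table with a 1167×656 mm rectangular top, 30 mm thick, top surface at z = 688 mm, supported by four 48×48 mm square legs, each inset 24 mm from the nearest pair of top edges, running from the floor. Four apron rails, 48 mm thick and 92 mm tall, run between adjacent legs with their top edges flush with the underside of the top and their outer faces flush with the legs' outer faces.

B is a simple wooden stool: a rectangular seat 355 mm (x) by 354 mm (y), 23 mm thick, top face at z = 394 mm, on four square legs, each 26×26 mm in cross-section. The legs rest on z = 0, each flush with a corner of the seat. Four stretchers, 26 mm wide and 29 mm tall, connect adjacent legs with their undersides at z = 254 mm, each running between the inner faces of the legs it joins and aligned with the legs' outer faces on the other axis.

C is a rectangular picture frame lying in the x–z plane (depth along y). The opening is 436 mm wide (x) by 370 mm tall (z), surrounded by a border 48 mm wide on all four sides. The frame is 15 mm deep and is made of two full-height vertical stiles with two horizontal rails fitted between them.

Four stools sit around the table at the −y, +y, −x, +x sides. The picture frame is on top of the table.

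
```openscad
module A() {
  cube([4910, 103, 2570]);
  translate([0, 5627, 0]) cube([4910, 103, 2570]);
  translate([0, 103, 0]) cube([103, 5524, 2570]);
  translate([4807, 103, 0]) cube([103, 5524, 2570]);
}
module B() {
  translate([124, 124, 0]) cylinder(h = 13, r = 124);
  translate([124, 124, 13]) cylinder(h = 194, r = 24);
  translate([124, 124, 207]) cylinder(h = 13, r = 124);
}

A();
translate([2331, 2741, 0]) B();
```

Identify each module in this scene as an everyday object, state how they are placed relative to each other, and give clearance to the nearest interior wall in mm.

A is a house frame. B is a spool. The spool sits inside the house frame, centred. The clearance to the nearest interior wall is 2228 mm.

Clearances: x = 2228, y = 2638; minimum 2228 mm.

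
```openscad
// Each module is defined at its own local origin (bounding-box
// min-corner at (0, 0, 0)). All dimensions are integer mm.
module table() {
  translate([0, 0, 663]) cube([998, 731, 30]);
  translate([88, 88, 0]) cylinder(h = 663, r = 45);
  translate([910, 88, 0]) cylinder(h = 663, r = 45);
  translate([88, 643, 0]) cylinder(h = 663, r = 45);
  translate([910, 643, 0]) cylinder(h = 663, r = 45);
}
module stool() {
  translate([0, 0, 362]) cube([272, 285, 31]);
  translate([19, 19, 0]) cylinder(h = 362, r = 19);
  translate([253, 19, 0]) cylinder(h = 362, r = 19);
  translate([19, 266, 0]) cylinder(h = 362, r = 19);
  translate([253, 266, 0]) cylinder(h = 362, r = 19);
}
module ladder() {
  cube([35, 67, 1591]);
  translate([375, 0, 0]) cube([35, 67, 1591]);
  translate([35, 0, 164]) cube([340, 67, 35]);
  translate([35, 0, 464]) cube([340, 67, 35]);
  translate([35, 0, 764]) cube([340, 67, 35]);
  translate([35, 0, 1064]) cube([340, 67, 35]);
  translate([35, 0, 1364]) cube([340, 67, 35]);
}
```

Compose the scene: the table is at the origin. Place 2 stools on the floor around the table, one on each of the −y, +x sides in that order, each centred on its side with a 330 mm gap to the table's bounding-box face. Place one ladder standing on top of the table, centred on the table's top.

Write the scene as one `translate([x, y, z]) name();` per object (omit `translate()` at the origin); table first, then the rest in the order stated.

table();
translate([363, -615, 0]) stool();
translate([1328, 223, 0]) stool();
translate([294, 332, 693]) ladder();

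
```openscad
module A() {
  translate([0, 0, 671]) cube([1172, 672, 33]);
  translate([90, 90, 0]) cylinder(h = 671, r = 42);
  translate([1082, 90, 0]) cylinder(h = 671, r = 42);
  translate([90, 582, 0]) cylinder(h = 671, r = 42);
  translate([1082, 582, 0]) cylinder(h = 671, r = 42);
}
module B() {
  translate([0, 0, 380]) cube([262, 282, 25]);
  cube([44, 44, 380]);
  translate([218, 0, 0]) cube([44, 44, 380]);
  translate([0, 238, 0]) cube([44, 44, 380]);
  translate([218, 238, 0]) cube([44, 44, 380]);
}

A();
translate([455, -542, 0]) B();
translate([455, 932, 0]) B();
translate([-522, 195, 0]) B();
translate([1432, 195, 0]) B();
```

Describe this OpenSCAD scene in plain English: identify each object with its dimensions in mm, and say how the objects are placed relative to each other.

A is a rectangular dining table. The top is 1172×672×33 mm with its upper surface at z = 704 mm. It stands on four round legs of 84 mm diameter, each leg's bounding box inset 48 mm from the nearest pair of top edges, running from the floor to the underside of the top.

B is a four-legged stool. The seat is a 262×282×25 mm slab whose top surface is at z = 405 mm; four square legs, each 44×44 mm in cross-section, run from the floor (z = 0) to the underside of the seat, each flush with a corner of the seat.

Four stools sit around the table at the −y, +y, −x, +x sides.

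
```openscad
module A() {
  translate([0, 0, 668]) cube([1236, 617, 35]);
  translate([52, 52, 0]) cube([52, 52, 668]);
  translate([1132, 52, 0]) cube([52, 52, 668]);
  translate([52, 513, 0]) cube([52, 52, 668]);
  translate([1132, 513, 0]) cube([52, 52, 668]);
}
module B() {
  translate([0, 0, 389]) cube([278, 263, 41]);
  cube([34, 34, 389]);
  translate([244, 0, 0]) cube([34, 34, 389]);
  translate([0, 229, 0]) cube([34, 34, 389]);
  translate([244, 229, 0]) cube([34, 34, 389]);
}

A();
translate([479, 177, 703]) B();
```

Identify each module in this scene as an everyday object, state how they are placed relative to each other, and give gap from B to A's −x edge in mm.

A is a table. B is a stool. The stool is on top of the table, centred. The gap from the stool to the table's −x edge is 479 mm.

The stool's min-x is at 479; the table's min-x is 0; gap = 479 mm.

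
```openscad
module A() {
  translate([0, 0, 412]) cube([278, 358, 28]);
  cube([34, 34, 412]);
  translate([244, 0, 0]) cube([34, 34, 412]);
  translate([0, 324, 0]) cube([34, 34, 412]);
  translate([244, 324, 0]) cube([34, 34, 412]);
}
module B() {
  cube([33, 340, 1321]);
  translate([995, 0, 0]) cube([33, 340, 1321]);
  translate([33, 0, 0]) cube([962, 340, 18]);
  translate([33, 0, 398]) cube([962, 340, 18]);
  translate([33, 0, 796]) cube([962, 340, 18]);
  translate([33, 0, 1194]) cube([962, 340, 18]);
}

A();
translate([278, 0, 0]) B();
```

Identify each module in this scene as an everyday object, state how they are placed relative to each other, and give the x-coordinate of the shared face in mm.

A is a stool. B is a bookshelf. The bookshelf is against the stool's +x side, with their −y faces flush. The x-coordinate of the shared face is 278 mm.

The stool's +x face and the bookshelf's −x face are both at x = 278 mm.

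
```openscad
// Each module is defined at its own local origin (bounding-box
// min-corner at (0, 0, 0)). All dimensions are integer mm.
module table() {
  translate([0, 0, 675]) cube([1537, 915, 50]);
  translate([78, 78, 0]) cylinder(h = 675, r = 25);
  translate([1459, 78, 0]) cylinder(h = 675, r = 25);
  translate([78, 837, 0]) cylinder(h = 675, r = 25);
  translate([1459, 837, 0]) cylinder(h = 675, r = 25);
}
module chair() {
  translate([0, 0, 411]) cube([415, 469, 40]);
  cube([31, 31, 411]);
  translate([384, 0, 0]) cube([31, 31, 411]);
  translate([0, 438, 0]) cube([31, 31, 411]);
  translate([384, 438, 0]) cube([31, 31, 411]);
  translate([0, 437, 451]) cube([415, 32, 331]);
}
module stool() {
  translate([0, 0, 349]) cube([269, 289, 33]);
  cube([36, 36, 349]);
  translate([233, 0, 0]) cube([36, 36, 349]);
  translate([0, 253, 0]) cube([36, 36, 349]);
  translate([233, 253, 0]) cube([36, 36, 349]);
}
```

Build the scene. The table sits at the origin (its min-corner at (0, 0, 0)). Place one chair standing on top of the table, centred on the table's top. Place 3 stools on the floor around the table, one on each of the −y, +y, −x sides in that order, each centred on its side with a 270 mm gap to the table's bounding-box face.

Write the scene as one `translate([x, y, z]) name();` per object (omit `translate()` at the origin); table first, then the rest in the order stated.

table();
translate([561, 223, 725]) chair();
translate([634, -559, 0]) stool();
translate([634, 1185, 0]) stool();
translate([-539, 313, 0]) stool();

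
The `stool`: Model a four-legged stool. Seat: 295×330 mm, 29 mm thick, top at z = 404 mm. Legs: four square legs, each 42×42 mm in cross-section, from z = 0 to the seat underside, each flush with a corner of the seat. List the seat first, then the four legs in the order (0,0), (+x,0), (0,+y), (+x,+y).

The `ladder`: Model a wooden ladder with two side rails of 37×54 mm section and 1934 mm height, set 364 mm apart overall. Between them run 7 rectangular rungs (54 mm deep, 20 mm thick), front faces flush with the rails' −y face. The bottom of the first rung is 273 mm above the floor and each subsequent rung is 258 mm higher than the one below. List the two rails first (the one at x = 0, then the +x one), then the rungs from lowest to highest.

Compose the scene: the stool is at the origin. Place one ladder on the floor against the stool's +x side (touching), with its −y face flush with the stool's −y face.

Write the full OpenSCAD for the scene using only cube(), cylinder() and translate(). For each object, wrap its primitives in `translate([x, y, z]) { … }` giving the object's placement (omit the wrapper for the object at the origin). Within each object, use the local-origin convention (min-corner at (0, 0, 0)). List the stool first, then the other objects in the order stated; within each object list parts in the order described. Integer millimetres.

translate([0, 0, 375]) cube([295, 330, 29]);
cube([42, 42, 375]);
translate([253, 0, 0]) cube([42, 42, 375]);
translate([0, 288, 0]) cube([42, 42, 375]);
translate([253, 288, 0]) cube([42, 42, 375]);
translate([295, 0, 0]) {
  cube([37, 54, 1934]);
  translate([327, 0, 0]) cube([37, 54, 1934]);
  translate([37, 0, 273]) cube([290, 54, 20]);
  translate([37, 0, 531]) cube([290, 54, 20]);
  translate([37, 0, 789]) cube([290, 54, 20]);
  translate([37, 0, 1047]) cube([290, 54, 20]);
  translate([37, 0, 1305]) cube([290, 54, 20]);
  translate([37, 0, 1563]) cube([290, 54, 20]);
  translate([37, 0, 1821]) cube([290, 54, 20]);
}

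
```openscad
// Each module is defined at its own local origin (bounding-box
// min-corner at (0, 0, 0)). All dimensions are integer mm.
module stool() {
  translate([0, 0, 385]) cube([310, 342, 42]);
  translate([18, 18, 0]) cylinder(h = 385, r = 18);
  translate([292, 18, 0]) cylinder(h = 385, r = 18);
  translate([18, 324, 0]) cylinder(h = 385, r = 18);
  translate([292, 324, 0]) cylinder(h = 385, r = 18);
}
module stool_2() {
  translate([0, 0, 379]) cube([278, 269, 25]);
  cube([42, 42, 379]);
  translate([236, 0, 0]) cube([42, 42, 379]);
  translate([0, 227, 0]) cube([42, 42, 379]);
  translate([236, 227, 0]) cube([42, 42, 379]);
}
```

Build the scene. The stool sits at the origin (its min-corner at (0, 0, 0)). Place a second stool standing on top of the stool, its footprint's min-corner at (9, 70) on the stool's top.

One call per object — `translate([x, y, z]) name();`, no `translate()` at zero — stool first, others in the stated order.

stool();
translate([9, 70, 427]) stool_2();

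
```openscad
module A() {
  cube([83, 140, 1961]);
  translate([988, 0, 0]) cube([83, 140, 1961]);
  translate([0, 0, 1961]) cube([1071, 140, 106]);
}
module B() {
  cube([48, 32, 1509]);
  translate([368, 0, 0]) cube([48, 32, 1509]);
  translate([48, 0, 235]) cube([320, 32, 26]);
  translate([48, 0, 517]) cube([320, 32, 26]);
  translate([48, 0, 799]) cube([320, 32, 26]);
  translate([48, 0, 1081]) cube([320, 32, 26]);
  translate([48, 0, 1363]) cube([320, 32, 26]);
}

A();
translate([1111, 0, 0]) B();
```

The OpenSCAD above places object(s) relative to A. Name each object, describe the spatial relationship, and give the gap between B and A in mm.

The ladder's nearest face is 40 mm from the door frame's +x face.

A is a door frame. B is a ladder. The ladder is on the floor beside the door frame on its +x side. The gap between the ladder and the door frame is 40 mm.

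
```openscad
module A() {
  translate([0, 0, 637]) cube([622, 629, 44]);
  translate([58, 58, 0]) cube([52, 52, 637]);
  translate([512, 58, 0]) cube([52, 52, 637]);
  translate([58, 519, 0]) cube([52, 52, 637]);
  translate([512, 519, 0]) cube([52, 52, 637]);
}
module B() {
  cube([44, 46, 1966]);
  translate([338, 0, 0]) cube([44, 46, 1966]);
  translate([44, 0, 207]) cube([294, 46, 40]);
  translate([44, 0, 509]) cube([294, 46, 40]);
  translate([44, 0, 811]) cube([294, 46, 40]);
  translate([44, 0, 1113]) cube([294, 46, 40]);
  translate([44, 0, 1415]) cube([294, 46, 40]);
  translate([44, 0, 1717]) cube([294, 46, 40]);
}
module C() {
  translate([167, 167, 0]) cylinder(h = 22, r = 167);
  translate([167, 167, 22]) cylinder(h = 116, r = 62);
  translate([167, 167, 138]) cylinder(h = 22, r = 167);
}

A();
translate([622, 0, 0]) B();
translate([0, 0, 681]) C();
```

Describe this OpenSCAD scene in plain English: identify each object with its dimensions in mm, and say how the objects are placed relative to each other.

A is a table with a 622×629 mm rectangular top, 44 mm thick, top surface at z = 681 mm, supported by four 52×52 mm square legs, each inset 58 mm from the nearest pair of top edges, running from the floor.

B is a straight ladder. Two 44×46 mm vertical rails, 1966 mm tall, stand 382 mm apart (outside-to-outside) with their front faces coplanar on the −y side. 6 rungs, each 46 mm deep and 40 mm tall, span between the inner faces of the rails, front faces flush with the rails. The lowest rung's underside is at z = 207 mm and rungs are spaced 302 mm apart (underside to underside).

C is a spool: two coaxial disc flanges of radius 167 mm and thickness 22 mm, joined by a core cylinder of radius 62 mm and height 116 mm. The lower flange rests on z = 0 and the three cylinders share a vertical axis.

The ladder is against the table's +x side, with their −y faces flush. The spool is on top of the table.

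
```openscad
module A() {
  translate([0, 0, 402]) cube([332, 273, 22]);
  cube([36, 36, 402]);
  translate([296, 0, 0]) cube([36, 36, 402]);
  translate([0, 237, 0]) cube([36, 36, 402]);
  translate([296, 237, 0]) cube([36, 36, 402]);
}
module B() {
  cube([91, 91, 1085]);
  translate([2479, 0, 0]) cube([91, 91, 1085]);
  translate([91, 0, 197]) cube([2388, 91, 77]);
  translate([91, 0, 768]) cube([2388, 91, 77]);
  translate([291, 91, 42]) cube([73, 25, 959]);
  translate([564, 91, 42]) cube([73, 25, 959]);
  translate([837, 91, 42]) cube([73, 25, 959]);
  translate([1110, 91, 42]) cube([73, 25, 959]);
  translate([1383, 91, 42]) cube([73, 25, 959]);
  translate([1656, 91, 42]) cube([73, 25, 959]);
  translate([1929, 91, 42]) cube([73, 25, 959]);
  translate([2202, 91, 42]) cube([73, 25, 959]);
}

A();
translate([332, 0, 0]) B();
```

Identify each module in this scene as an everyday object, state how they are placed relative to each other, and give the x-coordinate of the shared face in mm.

A is a stool. B is a fence section. The fence section is against the stool's +x side, with their −y faces flush. The x-coordinate of the shared face is 332 mm.

The stool's +x face and the fence section's −x face are both at x = 332 mm.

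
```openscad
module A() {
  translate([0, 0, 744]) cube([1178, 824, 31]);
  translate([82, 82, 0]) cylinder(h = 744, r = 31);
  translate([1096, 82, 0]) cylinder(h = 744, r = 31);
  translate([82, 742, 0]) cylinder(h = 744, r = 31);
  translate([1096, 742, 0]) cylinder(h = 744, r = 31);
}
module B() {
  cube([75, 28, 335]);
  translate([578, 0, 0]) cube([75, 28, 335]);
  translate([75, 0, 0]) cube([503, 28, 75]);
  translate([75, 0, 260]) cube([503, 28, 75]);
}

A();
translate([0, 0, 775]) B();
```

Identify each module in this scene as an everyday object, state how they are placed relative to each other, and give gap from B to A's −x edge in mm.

The picture frame's min-x is at 0; the table's min-x is 0; gap = 0 mm.

A is a table. B is a picture frame. The picture frame is on top of the table. The gap from the picture frame to the table's −x edge is 0 mm.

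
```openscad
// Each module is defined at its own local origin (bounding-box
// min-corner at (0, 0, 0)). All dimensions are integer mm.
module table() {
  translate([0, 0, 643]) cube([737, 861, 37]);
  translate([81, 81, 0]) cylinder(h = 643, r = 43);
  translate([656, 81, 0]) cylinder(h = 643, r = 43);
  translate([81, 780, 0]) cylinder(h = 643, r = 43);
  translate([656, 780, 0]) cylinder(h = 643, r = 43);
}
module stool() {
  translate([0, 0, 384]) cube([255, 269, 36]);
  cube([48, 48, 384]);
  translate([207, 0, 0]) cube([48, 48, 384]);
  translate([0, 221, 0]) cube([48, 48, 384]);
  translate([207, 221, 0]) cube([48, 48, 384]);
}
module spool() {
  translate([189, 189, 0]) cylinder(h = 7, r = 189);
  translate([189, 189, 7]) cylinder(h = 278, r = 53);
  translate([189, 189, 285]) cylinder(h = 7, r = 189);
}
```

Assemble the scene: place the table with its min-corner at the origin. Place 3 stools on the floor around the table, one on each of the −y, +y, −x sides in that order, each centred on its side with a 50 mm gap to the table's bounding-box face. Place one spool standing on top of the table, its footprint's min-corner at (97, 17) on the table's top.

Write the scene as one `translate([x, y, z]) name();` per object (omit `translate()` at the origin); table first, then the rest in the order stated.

table();
translate([241, -319, 0]) stool();
translate([241, 911, 0]) stool();
translate([-305, 296, 0]) stool();
translate([97, 17, 680]) spool();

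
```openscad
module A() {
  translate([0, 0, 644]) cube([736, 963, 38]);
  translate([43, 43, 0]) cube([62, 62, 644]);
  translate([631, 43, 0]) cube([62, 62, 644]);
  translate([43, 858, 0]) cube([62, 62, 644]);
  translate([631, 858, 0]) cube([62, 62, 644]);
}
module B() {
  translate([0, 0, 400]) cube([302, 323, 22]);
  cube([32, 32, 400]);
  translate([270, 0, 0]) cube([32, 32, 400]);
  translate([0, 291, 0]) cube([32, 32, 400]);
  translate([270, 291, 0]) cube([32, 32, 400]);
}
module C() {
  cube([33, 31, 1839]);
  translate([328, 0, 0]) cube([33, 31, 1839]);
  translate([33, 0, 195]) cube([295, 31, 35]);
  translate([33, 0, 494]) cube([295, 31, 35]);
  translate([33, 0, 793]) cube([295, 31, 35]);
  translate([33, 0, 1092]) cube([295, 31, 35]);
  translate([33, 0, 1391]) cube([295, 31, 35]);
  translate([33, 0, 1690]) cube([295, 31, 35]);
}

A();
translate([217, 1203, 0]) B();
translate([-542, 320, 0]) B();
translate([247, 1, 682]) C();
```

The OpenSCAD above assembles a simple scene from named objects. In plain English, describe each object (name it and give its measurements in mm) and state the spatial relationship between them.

A is a table: top 736 mm (x) × 963 mm (y), 38 mm thick, upper face at z = 682 mm, on four 62×62 mm square legs, each inset 43 mm from the nearest pair of top edges, running from z = 0 to the bottom of the top.

B is a four-legged stool. The seat is a 302×323×22 mm slab whose top surface is at z = 422 mm; four square legs, each 32×32 mm in cross-section, run from the floor (z = 0) to the underside of the seat, each flush with a corner of the seat.

C is a wooden ladder with two side rails of 33×31 mm section and 1839 mm height, set 361 mm apart overall. Between them run 6 rectangular rungs (31 mm deep, 35 mm thick), front faces flush with the rails' −y face. The bottom of the first rung is 195 mm above the floor and each subsequent rung is 299 mm higher than the one below.

Two stools sit around the table at the +y, −x sides. The ladder is on top of the table.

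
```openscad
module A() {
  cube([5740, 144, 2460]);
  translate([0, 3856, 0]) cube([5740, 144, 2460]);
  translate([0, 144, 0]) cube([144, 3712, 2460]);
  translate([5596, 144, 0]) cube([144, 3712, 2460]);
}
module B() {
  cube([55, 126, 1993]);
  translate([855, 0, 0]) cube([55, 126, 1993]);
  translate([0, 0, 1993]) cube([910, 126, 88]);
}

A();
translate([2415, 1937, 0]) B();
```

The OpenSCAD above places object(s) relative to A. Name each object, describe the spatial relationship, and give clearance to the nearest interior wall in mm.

Clearances: x = 2271, y = 1793; minimum 1793 mm.

A is a house frame. B is a door frame. The door frame sits inside the house frame, centred. The clearance to the nearest interior wall is 1793 mm.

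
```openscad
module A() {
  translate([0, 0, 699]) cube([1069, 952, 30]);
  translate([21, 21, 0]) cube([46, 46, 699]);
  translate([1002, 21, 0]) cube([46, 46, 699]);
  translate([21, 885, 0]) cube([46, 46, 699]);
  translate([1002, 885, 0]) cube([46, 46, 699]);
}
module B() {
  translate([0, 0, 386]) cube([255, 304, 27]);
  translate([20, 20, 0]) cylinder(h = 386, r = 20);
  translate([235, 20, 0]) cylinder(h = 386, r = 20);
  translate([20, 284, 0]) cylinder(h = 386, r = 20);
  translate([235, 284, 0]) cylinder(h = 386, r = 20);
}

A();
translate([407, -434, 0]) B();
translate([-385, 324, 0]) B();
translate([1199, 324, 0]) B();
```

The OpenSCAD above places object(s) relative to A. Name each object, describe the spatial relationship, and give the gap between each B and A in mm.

A is a table. B is a stool. Three stools sit around the table at the −y, −x, +x sides. The gap between each stool and the table is 130 mm.

Each stool's nearest face is 130 mm from the table's bounding box.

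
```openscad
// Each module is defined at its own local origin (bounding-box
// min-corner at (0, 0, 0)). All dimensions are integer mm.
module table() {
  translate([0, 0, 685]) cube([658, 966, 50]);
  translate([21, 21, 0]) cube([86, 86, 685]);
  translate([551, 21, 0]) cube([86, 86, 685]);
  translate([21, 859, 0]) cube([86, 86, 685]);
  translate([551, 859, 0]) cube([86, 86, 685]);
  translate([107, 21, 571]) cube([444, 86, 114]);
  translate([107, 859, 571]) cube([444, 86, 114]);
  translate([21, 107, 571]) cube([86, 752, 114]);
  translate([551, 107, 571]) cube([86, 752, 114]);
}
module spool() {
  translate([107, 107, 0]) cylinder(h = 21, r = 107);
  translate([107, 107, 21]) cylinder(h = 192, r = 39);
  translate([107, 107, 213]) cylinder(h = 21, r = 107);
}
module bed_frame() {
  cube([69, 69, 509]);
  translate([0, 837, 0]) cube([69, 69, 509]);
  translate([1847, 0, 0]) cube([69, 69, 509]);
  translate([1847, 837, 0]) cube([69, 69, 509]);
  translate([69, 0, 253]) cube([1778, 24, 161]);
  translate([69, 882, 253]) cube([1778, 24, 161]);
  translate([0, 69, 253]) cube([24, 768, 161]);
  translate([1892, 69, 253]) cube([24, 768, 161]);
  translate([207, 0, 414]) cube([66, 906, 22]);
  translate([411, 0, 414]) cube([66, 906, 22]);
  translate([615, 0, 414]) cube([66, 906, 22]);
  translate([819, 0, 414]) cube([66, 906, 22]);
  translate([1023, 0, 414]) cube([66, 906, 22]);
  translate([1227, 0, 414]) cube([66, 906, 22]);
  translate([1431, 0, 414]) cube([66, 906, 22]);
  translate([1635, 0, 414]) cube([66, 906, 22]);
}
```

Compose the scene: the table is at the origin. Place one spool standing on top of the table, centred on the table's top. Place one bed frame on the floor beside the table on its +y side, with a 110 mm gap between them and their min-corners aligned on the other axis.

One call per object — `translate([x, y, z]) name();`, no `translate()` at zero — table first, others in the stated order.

table();
translate([222, 376, 735]) spool();
translate([0, 1076, 0]) bed_frame();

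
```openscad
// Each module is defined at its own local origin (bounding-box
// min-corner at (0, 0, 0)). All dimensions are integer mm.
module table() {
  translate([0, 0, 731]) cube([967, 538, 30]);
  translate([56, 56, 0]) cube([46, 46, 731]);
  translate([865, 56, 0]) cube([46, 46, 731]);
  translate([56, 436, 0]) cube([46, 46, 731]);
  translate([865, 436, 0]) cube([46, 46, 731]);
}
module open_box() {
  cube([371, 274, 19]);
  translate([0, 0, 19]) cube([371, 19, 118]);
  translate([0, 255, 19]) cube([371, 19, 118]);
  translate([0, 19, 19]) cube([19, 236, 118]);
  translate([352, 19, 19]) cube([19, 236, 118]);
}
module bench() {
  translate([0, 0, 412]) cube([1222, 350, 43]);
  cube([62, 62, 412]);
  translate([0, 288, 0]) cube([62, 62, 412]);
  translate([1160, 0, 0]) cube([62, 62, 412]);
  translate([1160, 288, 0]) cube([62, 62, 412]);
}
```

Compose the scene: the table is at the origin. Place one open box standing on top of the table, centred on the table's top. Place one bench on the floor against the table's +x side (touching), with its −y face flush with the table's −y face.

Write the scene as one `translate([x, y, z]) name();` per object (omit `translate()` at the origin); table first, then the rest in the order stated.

table();
translate([298, 132, 761]) open_box();
translate([967, 0, 0]) bench();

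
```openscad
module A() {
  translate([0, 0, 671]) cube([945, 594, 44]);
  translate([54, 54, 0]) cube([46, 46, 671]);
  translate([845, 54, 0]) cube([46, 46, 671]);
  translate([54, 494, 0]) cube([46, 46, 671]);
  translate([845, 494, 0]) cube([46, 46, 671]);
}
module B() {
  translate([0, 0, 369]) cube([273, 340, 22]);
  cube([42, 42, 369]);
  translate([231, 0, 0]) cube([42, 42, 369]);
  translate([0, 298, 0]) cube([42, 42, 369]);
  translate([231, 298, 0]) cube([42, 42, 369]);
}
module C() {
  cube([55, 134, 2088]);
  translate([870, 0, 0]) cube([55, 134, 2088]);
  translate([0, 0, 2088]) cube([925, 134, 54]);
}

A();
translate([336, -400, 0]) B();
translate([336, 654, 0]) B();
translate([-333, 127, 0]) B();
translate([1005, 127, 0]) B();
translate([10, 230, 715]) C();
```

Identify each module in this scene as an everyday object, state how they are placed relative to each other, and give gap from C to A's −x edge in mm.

A is a table. B is a stool. C is a door frame. Four stools sit around the table at the −y, +y, −x, +x sides. The door frame is on top of the table, centred. The gap from the door frame to the table's −x edge is 10 mm.

The door frame's min-x is at 10; the table's min-x is 0; gap = 10 mm.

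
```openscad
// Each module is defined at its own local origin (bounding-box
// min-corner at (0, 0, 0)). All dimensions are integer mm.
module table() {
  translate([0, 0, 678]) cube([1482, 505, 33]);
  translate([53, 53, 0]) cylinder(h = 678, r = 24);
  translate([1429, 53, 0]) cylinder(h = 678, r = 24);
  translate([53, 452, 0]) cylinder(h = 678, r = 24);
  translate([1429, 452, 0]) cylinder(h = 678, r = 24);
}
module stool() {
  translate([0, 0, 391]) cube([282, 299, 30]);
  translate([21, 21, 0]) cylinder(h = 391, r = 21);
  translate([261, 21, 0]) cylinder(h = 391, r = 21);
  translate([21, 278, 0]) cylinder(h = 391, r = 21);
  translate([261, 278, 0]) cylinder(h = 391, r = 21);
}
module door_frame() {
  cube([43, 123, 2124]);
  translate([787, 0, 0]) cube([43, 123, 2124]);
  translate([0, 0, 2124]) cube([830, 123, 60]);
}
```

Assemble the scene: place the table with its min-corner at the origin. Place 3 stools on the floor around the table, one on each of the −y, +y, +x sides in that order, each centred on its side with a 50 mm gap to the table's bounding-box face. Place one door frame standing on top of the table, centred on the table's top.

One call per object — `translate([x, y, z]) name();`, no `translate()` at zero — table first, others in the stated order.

table();
translate([600, -349, 0]) stool();
translate([600, 555, 0]) stool();
translate([1532, 103, 0]) stool();
translate([326, 191, 711]) door_frame();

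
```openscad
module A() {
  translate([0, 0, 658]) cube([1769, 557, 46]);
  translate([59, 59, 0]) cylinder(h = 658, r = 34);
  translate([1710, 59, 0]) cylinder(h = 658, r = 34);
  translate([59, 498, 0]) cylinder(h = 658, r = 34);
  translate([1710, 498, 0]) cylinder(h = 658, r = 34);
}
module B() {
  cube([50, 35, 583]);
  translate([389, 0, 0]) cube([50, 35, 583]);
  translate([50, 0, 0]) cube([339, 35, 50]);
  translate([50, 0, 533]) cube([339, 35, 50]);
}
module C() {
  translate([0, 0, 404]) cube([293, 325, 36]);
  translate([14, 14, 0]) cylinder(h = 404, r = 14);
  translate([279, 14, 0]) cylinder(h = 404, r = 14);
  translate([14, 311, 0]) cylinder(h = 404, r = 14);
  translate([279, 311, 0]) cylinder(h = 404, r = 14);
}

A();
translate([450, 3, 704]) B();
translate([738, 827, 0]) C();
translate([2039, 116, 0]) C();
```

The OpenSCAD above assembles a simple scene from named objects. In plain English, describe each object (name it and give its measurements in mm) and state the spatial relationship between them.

A is a table with a 1769×557 mm rectangular top, 46 mm thick, top surface at z = 704 mm, supported by four round legs of 68 mm diameter, each leg's bounding box inset 25 mm from the nearest pair of top edges, running from the floor.

B is a picture frame with a 339×483 mm rectangular opening (x by z) and a uniform 50 mm border on every side. Frame depth is 35 mm along y. It is built from two vertical stiles running the full outside height and two horizontal rails spanning the gap between the stiles.

C is a four-legged stool. The seat is 293×325 mm, 36 mm thick, top at z = 440 mm. It stands on four round legs, each 28 mm in diameter, from z = 0 to the seat underside, each leg's axis is inset half a diameter from the nearest pair of seat edges (so the leg's bounding box is flush with the corner).

The picture frame is on top of the table. Two stools sit around the table at the +y, +x sides.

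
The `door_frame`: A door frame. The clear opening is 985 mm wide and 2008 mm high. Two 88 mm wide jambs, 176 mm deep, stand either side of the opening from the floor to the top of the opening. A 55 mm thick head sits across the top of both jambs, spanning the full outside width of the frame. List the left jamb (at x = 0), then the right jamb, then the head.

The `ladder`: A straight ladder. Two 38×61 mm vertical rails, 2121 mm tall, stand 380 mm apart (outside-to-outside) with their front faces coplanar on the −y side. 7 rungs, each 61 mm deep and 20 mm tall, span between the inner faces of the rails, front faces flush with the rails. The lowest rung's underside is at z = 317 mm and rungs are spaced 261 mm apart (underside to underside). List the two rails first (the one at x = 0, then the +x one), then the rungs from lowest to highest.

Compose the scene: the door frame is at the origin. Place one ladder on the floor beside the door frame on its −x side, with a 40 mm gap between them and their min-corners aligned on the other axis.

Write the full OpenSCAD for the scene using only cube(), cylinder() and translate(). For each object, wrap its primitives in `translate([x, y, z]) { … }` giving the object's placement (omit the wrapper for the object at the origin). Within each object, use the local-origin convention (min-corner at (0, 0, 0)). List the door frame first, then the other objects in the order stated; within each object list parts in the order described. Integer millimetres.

cube([88, 176, 2008]);
translate([1073, 0, 0]) cube([88, 176, 2008]);
translate([0, 0, 2008]) cube([1161, 176, 55]);
translate([-420, 0, 0]) {
  cube([38, 61, 2121]);
  translate([342, 0, 0]) cube([38, 61, 2121]);
  translate([38, 0, 317]) cube([304, 61, 20]);
  translate([38, 0, 578]) cube([304, 61, 20]);
  translate([38, 0, 839]) cube([304, 61, 20]);
  translate([38, 0, 1100]) cube([304, 61, 20]);
  translate([38, 0, 1361]) cube([304, 61, 20]);
  translate([38, 0, 1622]) cube([304, 61, 20]);
  translate([38, 0, 1883]) cube([304, 61, 20]);
}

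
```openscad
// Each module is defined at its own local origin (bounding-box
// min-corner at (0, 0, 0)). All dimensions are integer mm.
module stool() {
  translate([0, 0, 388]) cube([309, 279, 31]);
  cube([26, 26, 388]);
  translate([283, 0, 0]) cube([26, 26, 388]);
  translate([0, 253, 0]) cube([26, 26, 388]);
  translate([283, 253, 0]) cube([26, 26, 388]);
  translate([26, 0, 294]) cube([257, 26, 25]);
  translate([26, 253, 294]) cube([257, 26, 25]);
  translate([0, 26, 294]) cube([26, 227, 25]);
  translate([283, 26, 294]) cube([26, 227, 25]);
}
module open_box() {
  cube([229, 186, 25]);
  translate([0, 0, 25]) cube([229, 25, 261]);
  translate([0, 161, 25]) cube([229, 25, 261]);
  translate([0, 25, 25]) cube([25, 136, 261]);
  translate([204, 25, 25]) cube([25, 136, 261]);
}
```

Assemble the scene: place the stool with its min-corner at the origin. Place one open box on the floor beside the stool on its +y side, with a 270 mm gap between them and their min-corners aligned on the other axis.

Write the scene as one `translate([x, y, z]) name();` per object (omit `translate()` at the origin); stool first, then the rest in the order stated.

stool();
translate([0, 549, 0]) open_box();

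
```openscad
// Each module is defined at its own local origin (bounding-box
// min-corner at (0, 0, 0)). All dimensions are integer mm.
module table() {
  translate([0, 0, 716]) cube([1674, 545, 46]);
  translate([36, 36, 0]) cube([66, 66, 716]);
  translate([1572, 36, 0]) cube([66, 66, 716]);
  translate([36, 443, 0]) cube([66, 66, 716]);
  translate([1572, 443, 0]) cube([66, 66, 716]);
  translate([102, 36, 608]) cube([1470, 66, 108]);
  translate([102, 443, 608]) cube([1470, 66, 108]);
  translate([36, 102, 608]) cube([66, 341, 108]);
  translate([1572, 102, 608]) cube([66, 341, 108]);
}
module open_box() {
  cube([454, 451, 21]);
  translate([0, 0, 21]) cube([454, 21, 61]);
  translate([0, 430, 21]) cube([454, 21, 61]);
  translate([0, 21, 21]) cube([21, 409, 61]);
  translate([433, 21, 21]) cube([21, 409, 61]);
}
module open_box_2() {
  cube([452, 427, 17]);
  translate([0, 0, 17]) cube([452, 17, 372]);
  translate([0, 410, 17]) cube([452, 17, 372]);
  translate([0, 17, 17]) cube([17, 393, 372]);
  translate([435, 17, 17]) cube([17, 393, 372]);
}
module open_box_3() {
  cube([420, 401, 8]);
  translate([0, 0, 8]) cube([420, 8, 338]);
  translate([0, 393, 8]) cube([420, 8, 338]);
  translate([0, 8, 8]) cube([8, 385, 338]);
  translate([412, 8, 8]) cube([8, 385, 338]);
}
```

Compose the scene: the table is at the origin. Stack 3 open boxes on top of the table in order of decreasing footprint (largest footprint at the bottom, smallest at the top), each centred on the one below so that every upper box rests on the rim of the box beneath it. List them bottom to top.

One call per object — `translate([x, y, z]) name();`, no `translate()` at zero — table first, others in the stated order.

table();
translate([610, 47, 762]) open_box();
translate([611, 59, 844]) open_box_2();
translate([627, 72, 1233]) open_box_3();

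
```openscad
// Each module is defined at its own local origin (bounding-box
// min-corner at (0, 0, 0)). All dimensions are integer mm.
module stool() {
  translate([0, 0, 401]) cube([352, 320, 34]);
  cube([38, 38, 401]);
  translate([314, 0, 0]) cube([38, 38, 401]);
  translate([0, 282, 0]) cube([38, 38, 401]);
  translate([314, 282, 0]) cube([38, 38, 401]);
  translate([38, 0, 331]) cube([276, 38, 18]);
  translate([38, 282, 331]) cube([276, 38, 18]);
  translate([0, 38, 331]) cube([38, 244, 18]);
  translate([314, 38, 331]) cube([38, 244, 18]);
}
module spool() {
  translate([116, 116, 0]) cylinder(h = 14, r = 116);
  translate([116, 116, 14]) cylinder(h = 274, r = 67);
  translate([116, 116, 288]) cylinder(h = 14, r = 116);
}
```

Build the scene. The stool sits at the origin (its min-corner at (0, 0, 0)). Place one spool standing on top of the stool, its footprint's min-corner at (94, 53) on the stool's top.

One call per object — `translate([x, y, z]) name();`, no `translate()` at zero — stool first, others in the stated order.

stool();
translate([94, 53, 435]) spool();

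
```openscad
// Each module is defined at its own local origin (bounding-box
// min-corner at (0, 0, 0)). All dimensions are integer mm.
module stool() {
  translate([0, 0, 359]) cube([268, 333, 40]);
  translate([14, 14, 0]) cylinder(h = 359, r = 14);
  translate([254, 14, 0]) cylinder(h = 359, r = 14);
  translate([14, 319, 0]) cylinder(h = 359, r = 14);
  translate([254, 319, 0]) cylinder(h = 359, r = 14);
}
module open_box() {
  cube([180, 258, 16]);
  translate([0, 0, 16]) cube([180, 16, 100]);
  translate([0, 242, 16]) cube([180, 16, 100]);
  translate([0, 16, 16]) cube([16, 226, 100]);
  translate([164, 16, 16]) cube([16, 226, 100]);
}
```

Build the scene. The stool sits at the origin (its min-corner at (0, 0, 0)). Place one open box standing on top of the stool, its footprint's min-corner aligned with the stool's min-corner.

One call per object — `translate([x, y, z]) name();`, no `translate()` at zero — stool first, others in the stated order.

stool();
translate([0, 0, 399]) open_box();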